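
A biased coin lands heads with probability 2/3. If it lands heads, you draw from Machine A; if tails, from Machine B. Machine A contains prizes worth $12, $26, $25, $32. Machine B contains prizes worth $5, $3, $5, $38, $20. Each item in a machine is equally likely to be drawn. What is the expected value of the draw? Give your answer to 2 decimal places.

$20.57

E[X | Machine A] = (12 + 26 + 25 + 32)/4 = 95/4
E[X | Machine B] = (5 + 3 + 5 + 38 + 20)/5 = 71/5
E[X] = (2/3)·95/4 + (1/3)·71/5 = 617/30 ≈ 20.57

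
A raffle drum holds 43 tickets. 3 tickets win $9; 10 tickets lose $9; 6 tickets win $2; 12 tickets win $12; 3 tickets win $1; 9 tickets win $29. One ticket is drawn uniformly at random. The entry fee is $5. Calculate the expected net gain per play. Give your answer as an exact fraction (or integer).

E[payout] = (3/43)·9 + (10/43)·(-9) + (6/43)·2 + (12/43)·12 + (3/43)·1 + (9/43)·29 = 357/43
Expected profit = 357/43 − 5 = 142/43

142/43 dollars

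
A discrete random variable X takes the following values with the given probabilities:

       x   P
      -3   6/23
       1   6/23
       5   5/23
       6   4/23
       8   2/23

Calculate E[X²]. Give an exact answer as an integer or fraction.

457/23

E[X²] = (6/23)·9 + (6/23)·1 + (5/23)·25 + (4/23)·36 + (2/23)·64
     = 457/23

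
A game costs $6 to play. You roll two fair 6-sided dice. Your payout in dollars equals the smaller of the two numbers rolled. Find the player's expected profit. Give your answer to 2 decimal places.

-$3.47

Distribution of the smaller of the two numbers rolled: 1 w.p. 11/36, 2 w.p. 1/4, 3 w.p. 7/36, 4 w.p. 5/36, 5 w.p. 1/12, 6 w.p. 1/36
E[payout] = (11/36)·1 + (1/4)·2 + (7/36)·3 + (5/36)·4 + (1/12)·5 + (1/36)·6 = 91/36
Expected profit = 91/36 − 6 = -125/36 ≈ -$3.47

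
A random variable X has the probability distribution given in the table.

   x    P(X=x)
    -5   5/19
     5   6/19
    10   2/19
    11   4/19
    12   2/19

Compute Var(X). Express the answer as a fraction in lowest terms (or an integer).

15044/361

E[X] = (5/19)·(-5) + (6/19)·5 + (2/19)·10 + (4/19)·11 + (2/19)·12 = 93/19
E[X²] = (5/19)·25 + (6/19)·25 + (2/19)·100 + (4/19)·121 + (2/19)·144 = 1247/19
Var(X) = 1247/19 − (93/19)² = 15044/361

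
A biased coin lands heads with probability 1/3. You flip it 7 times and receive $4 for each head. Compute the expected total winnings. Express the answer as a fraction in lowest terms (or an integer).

28/3 dollars

E[#heads] = 7·1/3 = 7/3 (linearity over flips).
E[winnings] = 4·7/3 = 28/3.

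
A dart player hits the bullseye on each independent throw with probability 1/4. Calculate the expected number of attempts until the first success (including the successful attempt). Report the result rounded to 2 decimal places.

4.00

For a geometric distribution, E[trials] = 1/p = 1/(1/4) = 4.
≈ 4.00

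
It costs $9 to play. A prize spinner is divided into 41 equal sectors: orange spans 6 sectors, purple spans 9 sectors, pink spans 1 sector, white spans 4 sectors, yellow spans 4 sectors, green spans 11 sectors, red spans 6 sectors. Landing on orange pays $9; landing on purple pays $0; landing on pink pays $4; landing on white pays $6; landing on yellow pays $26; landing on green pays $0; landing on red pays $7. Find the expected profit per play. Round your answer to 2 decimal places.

-$3.44

E[payout] = (6/41)·9 + (9/41)·0 + (1/41)·4 + (4/41)·6 + (4/41)·26 + (11/41)·0 + (6/41)·7 = 228/41
Expected profit = 228/41 − 9 = -141/41 ≈ -$3.44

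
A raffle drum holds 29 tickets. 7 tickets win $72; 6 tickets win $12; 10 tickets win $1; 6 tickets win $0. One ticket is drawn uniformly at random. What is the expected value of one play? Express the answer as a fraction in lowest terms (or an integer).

E[payout] = (7/29)·72 + (6/29)·12 + (10/29)·1 + (6/29)·0 = 586/29

586/29 dollars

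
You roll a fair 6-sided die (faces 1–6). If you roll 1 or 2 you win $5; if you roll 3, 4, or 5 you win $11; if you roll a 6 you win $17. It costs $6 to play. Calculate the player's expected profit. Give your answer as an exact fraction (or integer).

E[payout] = (1/3)·5 + (1/2)·11 + (1/6)·17 = 10
Expected profit = 10 − 6 = 4

$4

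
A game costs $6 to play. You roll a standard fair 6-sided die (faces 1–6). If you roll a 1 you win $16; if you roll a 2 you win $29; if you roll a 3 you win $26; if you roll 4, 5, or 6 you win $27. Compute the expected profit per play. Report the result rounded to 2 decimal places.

E[payout] = (1/6)·16 + (1/6)·26 + (1/2)·27 + (1/6)·29 = 76/3
Expected profit = 76/3 − 6 = 58/3 ≈ $19.33

$19.33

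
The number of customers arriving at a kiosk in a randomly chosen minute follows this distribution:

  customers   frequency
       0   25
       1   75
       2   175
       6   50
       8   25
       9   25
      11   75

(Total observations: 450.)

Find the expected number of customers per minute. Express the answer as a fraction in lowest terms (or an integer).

79/18

Total = 450, so P(customers=0) = 25/450, etc.
E[X] = (1/18)·0 + (1/6)·1 + (7/18)·2 + (1/9)·6 + (1/18)·8 + (1/18)·9 + (1/6)·11
     = 79/18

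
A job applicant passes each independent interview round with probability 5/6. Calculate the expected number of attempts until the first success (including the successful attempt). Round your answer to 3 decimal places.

For a geometric distribution, E[trials] = 1/p = 1/(5/6) = 6/5.
≈ 1.200

1.200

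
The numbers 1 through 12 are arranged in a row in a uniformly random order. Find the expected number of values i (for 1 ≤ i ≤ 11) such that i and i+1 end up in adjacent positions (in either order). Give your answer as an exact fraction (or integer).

11/6

For each i ∈ {1,…,11}, let Xᵢ = 1 if i and i+1 are adjacent. P(Xᵢ=1) = 2·(12−1)!/12! = 2/12.
By linearity, E[ΣXᵢ] = (11)·(2/12) = 11/6.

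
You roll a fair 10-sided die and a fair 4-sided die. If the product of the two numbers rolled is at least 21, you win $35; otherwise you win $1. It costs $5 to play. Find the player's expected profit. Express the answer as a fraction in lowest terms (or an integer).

E[payout] = (31/40)·1 + (9/40)·35 = 173/20
Expected profit = 173/20 − 5 = 73/20

73/20 dollars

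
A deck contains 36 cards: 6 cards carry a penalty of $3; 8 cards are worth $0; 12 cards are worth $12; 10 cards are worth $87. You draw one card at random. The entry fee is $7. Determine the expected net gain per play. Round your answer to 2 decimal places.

E[payout] = (6/36)·(-3) + (8/36)·0 + (12/36)·12 + (10/36)·87 = 83/3
Expected profit = 83/3 − 7 = 62/3 ≈ $20.67

$20.67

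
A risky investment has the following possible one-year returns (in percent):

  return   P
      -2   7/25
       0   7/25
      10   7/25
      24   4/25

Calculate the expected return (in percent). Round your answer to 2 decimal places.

E[X] = (7/25)·(-2) + (7/25)·0 + (7/25)·10 + (4/25)·24
     = 152/25 ≈ 6.08

6.08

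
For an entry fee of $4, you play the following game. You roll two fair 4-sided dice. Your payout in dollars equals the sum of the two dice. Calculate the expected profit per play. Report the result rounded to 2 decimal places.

$1.00

Distribution of the sum of the two dice: 2 w.p. 1/16, 3 w.p. 1/8, 4 w.p. 3/16, 5 w.p. 1/4, 6 w.p. 3/16, 7 w.p. 1/8, …
E[payout] = (1/16)·2 + (1/8)·3 + (3/16)·4 + (1/4)·5 + (3/16)·6 + (1/8)·7 + (1/16)·8 = 5
Expected profit = 5 − 4 = 1 ≈ $1.00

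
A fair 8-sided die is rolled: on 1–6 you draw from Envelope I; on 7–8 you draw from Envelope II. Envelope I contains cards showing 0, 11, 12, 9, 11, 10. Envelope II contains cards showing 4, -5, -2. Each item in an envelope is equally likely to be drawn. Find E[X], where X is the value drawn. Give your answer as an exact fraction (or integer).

51/8

E[X | Envelope I] = (0 + 11 + 12 + 9 + 11 + 10)/6 = 53/6
E[X | Envelope II] = (4 − 5 − 2)/3 = -1
E[X] = (3/4)·53/6 + (1/4)·(-1) = 51/8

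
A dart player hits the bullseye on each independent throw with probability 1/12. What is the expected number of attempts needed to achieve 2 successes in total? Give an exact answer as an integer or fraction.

By linearity (sum of 2 independent geometric waits), E[trials] = 2/p = 2/(1/12) = 24.

24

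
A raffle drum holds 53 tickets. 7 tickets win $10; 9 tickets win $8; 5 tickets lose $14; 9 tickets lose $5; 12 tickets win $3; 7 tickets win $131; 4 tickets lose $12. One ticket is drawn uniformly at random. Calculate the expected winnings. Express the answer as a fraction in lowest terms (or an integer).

E[payout] = (7/53)·10 + (9/53)·8 + (5/53)·(-14) + (9/53)·(-5) + (12/53)·3 + (7/53)·131 + (4/53)·(-12) = 932/53

932/53 dollars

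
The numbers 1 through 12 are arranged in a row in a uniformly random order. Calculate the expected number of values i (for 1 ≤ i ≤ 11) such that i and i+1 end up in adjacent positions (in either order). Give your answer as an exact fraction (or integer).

For each i ∈ {1,…,11}, let Xᵢ = 1 if i and i+1 are adjacent. P(Xᵢ=1) = 2·(12−1)!/12! = 2/12.
By linearity, E[ΣXᵢ] = (11)·(2/12) = 11/6.

11/6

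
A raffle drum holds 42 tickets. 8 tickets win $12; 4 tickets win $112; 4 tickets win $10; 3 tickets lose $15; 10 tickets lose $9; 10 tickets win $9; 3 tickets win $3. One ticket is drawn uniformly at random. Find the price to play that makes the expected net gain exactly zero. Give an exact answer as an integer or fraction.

E[payout] = (8/42)·12 + (4/42)·112 + (4/42)·10 + (3/42)·(-15) + (10/42)·(-9) + (10/42)·9 + (3/42)·3 = 274/21
Fair fee = E[payout] = 274/21

274/21 dollars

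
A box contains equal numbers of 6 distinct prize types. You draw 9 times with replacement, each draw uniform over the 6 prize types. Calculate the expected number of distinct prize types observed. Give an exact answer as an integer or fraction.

Let Xⱼ=1 if type j appears at least once. P(Xⱼ=1) = 1 − ((6−1)/6)^9 = 8124571/10077696.
E[#distinct] = 6·8124571/10077696 = 8124571/1679616.

8124571/1679616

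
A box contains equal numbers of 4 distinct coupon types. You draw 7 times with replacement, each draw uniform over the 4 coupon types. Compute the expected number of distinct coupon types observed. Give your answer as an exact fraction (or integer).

14197/4096

Let Xⱼ=1 if type j appears at least once. P(Xⱼ=1) = 1 − ((4−1)/4)^7 = 14197/16384.
E[#distinct] = 4·14197/16384 = 14197/4096.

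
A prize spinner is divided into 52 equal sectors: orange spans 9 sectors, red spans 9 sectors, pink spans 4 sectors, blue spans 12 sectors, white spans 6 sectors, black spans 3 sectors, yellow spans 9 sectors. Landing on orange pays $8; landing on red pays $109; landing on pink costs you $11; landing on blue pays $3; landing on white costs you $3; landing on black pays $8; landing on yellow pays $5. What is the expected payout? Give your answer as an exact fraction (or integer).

274/13 dollars

E[payout] = (9/52)·8 + (9/52)·109 + (4/52)·(-11) + (12/52)·3 + (6/52)·(-3) + (3/52)·8 + (9/52)·5 = 274/13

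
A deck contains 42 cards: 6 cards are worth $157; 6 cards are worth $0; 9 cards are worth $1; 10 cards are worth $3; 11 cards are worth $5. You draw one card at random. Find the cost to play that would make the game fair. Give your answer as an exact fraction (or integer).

74/3 dollars

E[payout] = (6/42)·157 + (6/42)·0 + (9/42)·1 + (10/42)·3 + (11/42)·5 = 74/3
Fair fee = E[payout] = 74/3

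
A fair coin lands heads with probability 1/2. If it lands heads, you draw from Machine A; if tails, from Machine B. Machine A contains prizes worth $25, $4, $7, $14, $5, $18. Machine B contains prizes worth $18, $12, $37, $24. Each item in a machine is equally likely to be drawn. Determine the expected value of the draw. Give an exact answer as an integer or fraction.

419/24 dollars

E[X | Machine A] = (25 + 4 + 7 + 14 + 5 + 18)/6 = 73/6
E[X | Machine B] = (18 + 12 + 37 + 24)/4 = 91/4
E[X] = (1/2)·73/6 + (1/2)·91/4 = 419/24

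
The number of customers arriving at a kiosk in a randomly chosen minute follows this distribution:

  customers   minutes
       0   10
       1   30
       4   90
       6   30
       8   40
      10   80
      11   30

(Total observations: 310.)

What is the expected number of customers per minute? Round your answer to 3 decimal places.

Total = 310, so P(customers=0) = 10/310, etc.
E[X] = (1/31)·0 + (3/31)·1 + (9/31)·4 + (3/31)·6 + (4/31)·8 + (8/31)·10 + (3/31)·11
     = 202/31 ≈ 6.516

6.516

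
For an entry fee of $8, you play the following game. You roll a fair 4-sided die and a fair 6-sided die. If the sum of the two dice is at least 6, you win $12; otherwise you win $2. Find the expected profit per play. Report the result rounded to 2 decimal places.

-$0.17

E[payout] = (5/12)·2 + (7/12)·12 = 47/6
Expected profit = 47/6 − 8 = -1/6 ≈ -$0.17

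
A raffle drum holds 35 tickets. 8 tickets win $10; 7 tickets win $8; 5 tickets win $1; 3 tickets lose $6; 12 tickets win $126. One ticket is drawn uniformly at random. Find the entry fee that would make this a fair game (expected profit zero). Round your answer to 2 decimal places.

E[payout] = (8/35)·10 + (7/35)·8 + (5/35)·1 + (3/35)·(-6) + (12/35)·126 = 327/7
Fair fee = E[payout] = 327/7 ≈ $46.71

$46.71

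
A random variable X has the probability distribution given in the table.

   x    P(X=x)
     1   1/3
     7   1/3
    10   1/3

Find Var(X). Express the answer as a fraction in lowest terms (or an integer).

14

E[X] = (1/3)·1 + (1/3)·7 + (1/3)·10 = 6
E[X²] = (1/3)·1 + (1/3)·49 + (1/3)·100 = 50
Var(X) = 50 − (6)² = 14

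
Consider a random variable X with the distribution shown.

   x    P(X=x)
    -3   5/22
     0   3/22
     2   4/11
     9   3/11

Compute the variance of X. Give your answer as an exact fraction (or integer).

E[X] = (5/22)·(-3) + (3/22)·0 + (4/11)·2 + (3/11)·9 = 5/2
E[X²] = (5/22)·9 + (3/22)·0 + (4/11)·4 + (3/11)·81 = 563/22
Var(X) = 563/22 − (5/2)² = 851/44

851/44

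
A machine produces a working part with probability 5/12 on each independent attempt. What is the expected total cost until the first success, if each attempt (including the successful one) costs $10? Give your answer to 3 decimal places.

$24.000

E[#attempts] = 1/p = 12/5; E[cost] = 10·12/5 = 24.
≈ 24.000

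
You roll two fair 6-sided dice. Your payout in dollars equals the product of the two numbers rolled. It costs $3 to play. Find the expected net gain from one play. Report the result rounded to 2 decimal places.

$9.25

Distribution of the product of the two numbers rolled: 1 w.p. 1/36, 2 w.p. 1/18, 3 w.p. 1/18, 4 w.p. 1/12, 5 w.p. 1/18, 6 w.p. 1/9, …
E[payout] = (1/36)·1 + (1/18)·2 + (1/18)·3 + (1/12)·4 + (1/18)·5 + (1/9)·6 + (1/18)·8 + (1/36)·9 + (1/18)·10 + (1/9)·12 + (1/18)·15 + (1/36)·16 + (1/18)·18 + (1/18)·20 + (1/18)·24 + (1/36)·25 + (1/18)·30 + (1/36)·36 = 49/4
Expected profit = 49/4 − 3 = 37/4 ≈ $9.25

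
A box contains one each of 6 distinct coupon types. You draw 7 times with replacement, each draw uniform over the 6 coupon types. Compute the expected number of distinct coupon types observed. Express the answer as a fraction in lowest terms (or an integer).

Let Xⱼ=1 if type j appears at least once. P(Xⱼ=1) = 1 − ((6−1)/6)^7 = 201811/279936.
E[#distinct] = 6·201811/279936 = 201811/46656.

201811/46656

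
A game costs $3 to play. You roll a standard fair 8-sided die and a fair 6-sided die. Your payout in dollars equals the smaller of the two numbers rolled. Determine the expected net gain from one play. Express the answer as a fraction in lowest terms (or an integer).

-11/48 dollars

Distribution of the smaller of the two numbers rolled: 1 w.p. 13/48, 2 w.p. 11/48, 3 w.p. 3/16, 4 w.p. 7/48, 5 w.p. 5/48, 6 w.p. 1/16
E[payout] = (13/48)·1 + (11/48)·2 + (3/16)·3 + (7/48)·4 + (5/48)·5 + (1/16)·6 = 133/48
Expected profit = 133/48 − 3 = -11/48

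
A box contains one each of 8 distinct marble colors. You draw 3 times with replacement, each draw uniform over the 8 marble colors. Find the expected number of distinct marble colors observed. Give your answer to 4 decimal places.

Let Xⱼ=1 if type j appears at least once. P(Xⱼ=1) = 1 − ((8−1)/8)^3 = 169/512.
E[#distinct] = 8·169/512 = 169/64.
≈ 2.6406

2.6406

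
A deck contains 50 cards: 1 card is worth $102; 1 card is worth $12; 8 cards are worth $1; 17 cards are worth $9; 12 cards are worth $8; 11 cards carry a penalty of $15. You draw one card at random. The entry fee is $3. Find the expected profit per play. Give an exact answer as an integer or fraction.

28/25 dollars

E[payout] = (1/50)·102 + (1/50)·12 + (8/50)·1 + (17/50)·9 + (12/50)·8 + (11/50)·(-15) = 103/25
Expected profit = 103/25 − 3 = 28/25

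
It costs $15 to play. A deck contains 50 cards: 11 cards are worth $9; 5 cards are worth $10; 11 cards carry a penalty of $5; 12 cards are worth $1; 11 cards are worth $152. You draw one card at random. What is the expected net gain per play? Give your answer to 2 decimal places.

$20.56

E[payout] = (11/50)·9 + (5/50)·10 + (11/50)·(-5) + (12/50)·1 + (11/50)·152 = 889/25
Expected profit = 889/25 − 15 = 514/25 ≈ $20.56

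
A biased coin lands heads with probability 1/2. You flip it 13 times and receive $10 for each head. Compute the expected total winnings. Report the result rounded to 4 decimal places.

$65.0000

E[#heads] = 13·1/2 = 13/2 (linearity over flips).
E[winnings] = 10·13/2 = 65.
≈ 65.0000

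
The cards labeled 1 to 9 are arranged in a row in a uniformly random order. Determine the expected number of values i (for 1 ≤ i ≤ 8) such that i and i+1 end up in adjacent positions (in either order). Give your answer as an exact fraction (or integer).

For each i ∈ {1,…,8}, let Xᵢ = 1 if i and i+1 are adjacent. P(Xᵢ=1) = 2·(9−1)!/9! = 2/9.
By linearity, E[ΣXᵢ] = (8)·(2/9) = 16/9.

16/9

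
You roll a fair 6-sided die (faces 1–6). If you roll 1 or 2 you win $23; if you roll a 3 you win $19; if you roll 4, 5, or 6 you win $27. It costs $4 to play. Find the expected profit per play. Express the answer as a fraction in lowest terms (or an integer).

E[payout] = (1/6)·19 + (1/3)·23 + (1/2)·27 = 73/3
Expected profit = 73/3 − 4 = 61/3

61/3 dollars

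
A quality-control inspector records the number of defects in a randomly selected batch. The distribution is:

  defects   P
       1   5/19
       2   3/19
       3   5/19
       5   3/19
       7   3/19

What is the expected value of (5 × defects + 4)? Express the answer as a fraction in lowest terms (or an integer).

386/19

E[5x+4] = (5/19)·9 + (3/19)·14 + (5/19)·19 + (3/19)·29 + (3/19)·39
     = 386/19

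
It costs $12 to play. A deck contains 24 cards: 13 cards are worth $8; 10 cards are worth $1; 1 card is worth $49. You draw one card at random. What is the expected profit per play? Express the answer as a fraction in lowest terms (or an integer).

-125/24 dollars

E[payout] = (13/24)·8 + (10/24)·1 + (1/24)·49 = 163/24
Expected profit = 163/24 − 12 = -125/24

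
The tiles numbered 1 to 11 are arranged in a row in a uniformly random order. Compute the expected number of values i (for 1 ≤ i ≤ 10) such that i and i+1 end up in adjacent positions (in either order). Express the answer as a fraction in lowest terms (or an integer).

20/11

For each i ∈ {1,…,10}, let Xᵢ = 1 if i and i+1 are adjacent. P(Xᵢ=1) = 2·(11−1)!/11! = 2/11.
By linearity, E[ΣXᵢ] = (10)·(2/11) = 20/11.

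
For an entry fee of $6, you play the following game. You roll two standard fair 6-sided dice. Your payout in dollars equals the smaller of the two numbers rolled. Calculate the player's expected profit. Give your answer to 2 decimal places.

Distribution of the smaller of the two numbers rolled: 1 w.p. 11/36, 2 w.p. 1/4, 3 w.p. 7/36, 4 w.p. 5/36, 5 w.p. 1/12, 6 w.p. 1/36
E[payout] = (11/36)·1 + (1/4)·2 + (7/36)·3 + (5/36)·4 + (1/12)·5 + (1/36)·6 = 91/36
Expected profit = 91/36 − 6 = -125/36 ≈ -$3.47

-$3.47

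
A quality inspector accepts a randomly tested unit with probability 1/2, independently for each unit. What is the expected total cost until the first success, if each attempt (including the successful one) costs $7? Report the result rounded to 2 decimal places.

E[#attempts] = 1/p = 2; E[cost] = 7·2 = 14.
≈ 14.00

$14.00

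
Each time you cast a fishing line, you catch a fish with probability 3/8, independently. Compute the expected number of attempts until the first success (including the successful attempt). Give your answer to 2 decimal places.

2.67

For a geometric distribution, E[trials] = 1/p = 1/(3/8) = 8/3.
≈ 2.67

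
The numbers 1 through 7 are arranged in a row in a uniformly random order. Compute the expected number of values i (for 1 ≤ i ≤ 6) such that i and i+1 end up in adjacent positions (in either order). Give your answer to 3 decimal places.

For each i ∈ {1,…,6}, let Xᵢ = 1 if i and i+1 are adjacent. P(Xᵢ=1) = 2·(7−1)!/7! = 2/7.
By linearity, E[ΣXᵢ] = (6)·(2/7) = 12/7.
≈ 1.714

1.714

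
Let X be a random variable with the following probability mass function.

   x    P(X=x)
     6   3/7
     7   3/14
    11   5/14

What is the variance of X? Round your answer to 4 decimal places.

E[X] = (3/7)·6 + (3/14)·7 + (5/14)·11 = 8
E[X²] = (3/7)·36 + (3/14)·49 + (5/14)·121 = 484/7
Var(X) = 484/7 − (8)² = 36/7 ≈ 5.1429

5.1429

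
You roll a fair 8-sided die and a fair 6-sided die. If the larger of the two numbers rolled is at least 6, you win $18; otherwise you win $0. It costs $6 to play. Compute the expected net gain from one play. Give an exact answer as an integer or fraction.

21/8 dollars

E[payout] = (25/48)·0 + (23/48)·18 = 69/8
Expected profit = 69/8 − 6 = 21/8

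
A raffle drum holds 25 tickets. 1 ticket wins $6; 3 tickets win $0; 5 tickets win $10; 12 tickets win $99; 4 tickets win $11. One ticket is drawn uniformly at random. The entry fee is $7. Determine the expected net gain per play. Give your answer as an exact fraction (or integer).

1113/25 dollars

E[payout] = (1/25)·6 + (3/25)·0 + (5/25)·10 + (12/25)·99 + (4/25)·11 = 1288/25
Expected profit = 1288/25 − 7 = 1113/25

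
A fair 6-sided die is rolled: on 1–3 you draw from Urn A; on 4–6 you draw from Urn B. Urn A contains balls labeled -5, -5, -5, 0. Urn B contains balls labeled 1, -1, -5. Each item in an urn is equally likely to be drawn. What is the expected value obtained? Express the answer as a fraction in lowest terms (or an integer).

-65/24

E[X | Urn A] = (-5 − 5 − 5 + 0)/4 = -15/4
E[X | Urn B] = (1 − 1 − 5)/3 = -5/3
E[X] = (1/2)·(-15/4) + (1/2)·(-5/3) = -65/24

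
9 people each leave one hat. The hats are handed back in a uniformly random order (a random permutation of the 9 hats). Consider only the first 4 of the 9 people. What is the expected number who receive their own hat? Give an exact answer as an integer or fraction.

Let Xᵢ = 1 if person i gets their own hat. For each i, P(Xᵢ=1) = 1/9.
By linearity of expectation, E[X₁+…+X_4] = 4·(1/9) = 4/9.

4/9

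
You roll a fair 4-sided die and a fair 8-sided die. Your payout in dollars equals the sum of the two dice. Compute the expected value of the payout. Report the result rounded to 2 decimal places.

Distribution of the sum of the two dice: 2 w.p. 1/32, 3 w.p. 1/16, 4 w.p. 3/32, 5 w.p. 1/8, 6 w.p. 1/8, 7 w.p. 1/8, …
E[payout] = (1/32)·2 + (1/16)·3 + (3/32)·4 + (1/8)·5 + (1/8)·6 + (1/8)·7 + (1/8)·8 + (1/8)·9 + (3/32)·10 + (1/16)·11 + (1/32)·12 = 7
≈ $7.00

$7.00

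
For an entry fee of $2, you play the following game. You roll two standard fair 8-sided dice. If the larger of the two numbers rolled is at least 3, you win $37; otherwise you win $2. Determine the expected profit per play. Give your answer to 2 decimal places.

E[payout] = (1/16)·2 + (15/16)·37 = 557/16
Expected profit = 557/16 − 2 = 525/16 ≈ $32.81

$32.81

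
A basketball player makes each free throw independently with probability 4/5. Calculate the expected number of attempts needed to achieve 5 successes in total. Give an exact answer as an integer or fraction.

By linearity (sum of 5 independent geometric waits), E[trials] = 5/p = 5/(4/5) = 25/4.

25/4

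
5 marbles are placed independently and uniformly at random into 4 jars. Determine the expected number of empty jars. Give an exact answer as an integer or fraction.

243/256

Let Xⱼ=1 if jar j is empty. P(Xⱼ=1) = ((4-1)/4)^5 = 243/1024.
By linearity, E[#empty] = 4·243/1024 = 243/256.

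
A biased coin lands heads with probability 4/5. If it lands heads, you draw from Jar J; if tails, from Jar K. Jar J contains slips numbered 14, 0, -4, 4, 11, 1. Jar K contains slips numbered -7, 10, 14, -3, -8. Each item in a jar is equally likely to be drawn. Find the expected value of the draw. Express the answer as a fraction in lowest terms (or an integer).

278/75

E[X | Jar J] = (14 + 0 − 4 + 4 + 11 + 1)/6 = 13/3
E[X | Jar K] = (-7 + 10 + 14 − 3 − 8)/5 = 6/5
E[X] = (4/5)·13/3 + (1/5)·6/5 = 278/75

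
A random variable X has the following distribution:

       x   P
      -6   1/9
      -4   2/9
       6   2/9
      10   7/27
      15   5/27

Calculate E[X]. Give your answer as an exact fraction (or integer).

139/27

E[X] = (1/9)·(-6) + (2/9)·(-4) + (2/9)·6 + (7/27)·10 + (5/27)·15
     = 139/27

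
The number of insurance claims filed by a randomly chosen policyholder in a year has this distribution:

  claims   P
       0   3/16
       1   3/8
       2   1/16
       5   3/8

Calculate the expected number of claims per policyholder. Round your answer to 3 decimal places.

E[X] = (3/16)·0 + (3/8)·1 + (1/16)·2 + (3/8)·5
     = 19/8 ≈ 2.375

2.375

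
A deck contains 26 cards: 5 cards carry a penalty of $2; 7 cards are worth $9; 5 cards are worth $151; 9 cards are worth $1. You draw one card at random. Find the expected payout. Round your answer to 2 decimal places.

E[payout] = (5/26)·(-2) + (7/26)·9 + (5/26)·151 + (9/26)·1 = 817/26
≈ $31.42

$31.42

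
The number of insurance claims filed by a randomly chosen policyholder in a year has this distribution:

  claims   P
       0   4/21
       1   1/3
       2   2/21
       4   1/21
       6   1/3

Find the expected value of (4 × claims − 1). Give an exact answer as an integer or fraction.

E[4x-1] = (4/21)·(-1) + (1/3)·3 + (2/21)·7 + (1/21)·15 + (1/3)·23
     = 69/7

69/7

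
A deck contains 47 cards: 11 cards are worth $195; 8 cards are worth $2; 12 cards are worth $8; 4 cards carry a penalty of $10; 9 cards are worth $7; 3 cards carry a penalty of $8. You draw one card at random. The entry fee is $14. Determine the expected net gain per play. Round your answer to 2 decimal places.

E[payout] = (11/47)·195 + (8/47)·2 + (12/47)·8 + (4/47)·(-10) + (9/47)·7 + (3/47)·(-8) = 48
Expected profit = 48 − 14 = 34 ≈ $34.00

$34.00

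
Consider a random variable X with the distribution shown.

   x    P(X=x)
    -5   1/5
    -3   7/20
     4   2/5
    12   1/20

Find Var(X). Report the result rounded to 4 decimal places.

21.7275

E[X] = (1/5)·(-5) + (7/20)·(-3) + (2/5)·4 + (1/20)·12 = 3/20
E[X²] = (1/5)·25 + (7/20)·9 + (2/5)·16 + (1/20)·144 = 87/4
Var(X) = 87/4 − (3/20)² = 8691/400 ≈ 21.7275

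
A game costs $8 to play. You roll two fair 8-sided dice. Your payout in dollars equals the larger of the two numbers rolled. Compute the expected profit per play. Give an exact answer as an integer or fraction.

-35/16 dollars

Distribution of the larger of the two numbers rolled: 1 w.p. 1/64, 2 w.p. 3/64, 3 w.p. 5/64, 4 w.p. 7/64, 5 w.p. 9/64, 6 w.p. 11/64, …
E[payout] = (1/64)·1 + (3/64)·2 + (5/64)·3 + (7/64)·4 + (9/64)·5 + (11/64)·6 + (13/64)·7 + (15/64)·8 = 93/16
Expected profit = 93/16 − 8 = -35/16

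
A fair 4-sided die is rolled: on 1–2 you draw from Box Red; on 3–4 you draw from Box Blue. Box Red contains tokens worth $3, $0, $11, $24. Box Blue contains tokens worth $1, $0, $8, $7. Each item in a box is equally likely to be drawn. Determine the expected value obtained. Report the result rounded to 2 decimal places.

E[X | Box Red] = (3 + 0 + 11 + 24)/4 = 19/2
E[X | Box Blue] = (1 + 0 + 8 + 7)/4 = 4
E[X] = (1/2)·19/2 + (1/2)·4 = 27/4 ≈ 6.75

$6.75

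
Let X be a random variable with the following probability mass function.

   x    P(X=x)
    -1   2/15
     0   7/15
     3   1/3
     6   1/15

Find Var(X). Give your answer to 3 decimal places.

3.929

E[X] = (2/15)·(-1) + (7/15)·0 + (1/3)·3 + (1/15)·6 = 19/15
E[X²] = (2/15)·1 + (7/15)·0 + (1/3)·9 + (1/15)·36 = 83/15
Var(X) = 83/15 − (19/15)² = 884/225 ≈ 3.929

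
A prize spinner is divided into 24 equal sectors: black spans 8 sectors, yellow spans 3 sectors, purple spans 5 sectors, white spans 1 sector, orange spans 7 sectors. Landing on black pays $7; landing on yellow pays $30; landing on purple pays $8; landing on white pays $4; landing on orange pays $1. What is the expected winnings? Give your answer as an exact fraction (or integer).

197/24 dollars

E[payout] = (8/24)·7 + (3/24)·30 + (5/24)·8 + (1/24)·4 + (7/24)·1 = 197/24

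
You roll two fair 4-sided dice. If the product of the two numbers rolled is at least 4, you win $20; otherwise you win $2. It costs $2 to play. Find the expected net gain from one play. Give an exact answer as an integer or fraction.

E[payout] = (5/16)·2 + (11/16)·20 = 115/8
Expected profit = 115/8 − 2 = 99/8

99/8 dollars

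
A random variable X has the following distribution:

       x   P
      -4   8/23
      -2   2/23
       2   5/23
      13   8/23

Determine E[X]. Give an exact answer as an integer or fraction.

E[X] = (8/23)·(-4) + (2/23)·(-2) + (5/23)·2 + (8/23)·13
     = 78/23

78/23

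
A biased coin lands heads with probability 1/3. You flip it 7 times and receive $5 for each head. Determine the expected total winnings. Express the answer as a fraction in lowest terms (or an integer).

E[#heads] = 7·1/3 = 7/3 (linearity over flips).
E[winnings] = 5·7/3 = 35/3.

35/3 dollars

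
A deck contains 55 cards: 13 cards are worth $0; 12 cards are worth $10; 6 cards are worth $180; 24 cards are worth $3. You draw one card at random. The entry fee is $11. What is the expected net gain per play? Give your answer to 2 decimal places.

E[payout] = (13/55)·0 + (12/55)·10 + (6/55)·180 + (24/55)·3 = 1272/55
Expected profit = 1272/55 − 11 = 667/55 ≈ $12.13

$12.13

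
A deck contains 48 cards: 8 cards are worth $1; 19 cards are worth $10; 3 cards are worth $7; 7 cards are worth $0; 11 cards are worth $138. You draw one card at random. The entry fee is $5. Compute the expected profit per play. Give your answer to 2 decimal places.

$31.19

E[payout] = (8/48)·1 + (19/48)·10 + (3/48)·7 + (7/48)·0 + (11/48)·138 = 579/16
Expected profit = 579/16 − 5 = 499/16 ≈ $31.19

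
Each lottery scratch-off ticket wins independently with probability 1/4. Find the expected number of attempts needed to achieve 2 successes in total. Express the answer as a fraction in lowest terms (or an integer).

By linearity (sum of 2 independent geometric waits), E[trials] = 2/p = 2/(1/4) = 8.

8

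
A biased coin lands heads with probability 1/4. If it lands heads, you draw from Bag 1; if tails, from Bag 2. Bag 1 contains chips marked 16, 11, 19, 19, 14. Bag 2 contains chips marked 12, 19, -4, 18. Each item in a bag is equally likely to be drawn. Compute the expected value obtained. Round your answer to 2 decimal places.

12.39

E[X | Bag 1] = (16 + 11 + 19 + 19 + 14)/5 = 79/5
E[X | Bag 2] = (12 + 19 − 4 + 18)/4 = 45/4
E[X] = (1/4)·79/5 + (3/4)·45/4 = 991/80 ≈ 12.39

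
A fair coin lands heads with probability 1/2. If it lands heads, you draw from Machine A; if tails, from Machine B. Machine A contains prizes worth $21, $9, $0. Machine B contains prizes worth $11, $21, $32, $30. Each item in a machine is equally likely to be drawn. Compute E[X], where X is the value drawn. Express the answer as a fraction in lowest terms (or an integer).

67/4 dollars

E[X | Machine A] = (21 + 9 + 0)/3 = 10
E[X | Machine B] = (11 + 21 + 32 + 30)/4 = 47/2
E[X] = (1/2)·10 + (1/2)·47/2 = 67/4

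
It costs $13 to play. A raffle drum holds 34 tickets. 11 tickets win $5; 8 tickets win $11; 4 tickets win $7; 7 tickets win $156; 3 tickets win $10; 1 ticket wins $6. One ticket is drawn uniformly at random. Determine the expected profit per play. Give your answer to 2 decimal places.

E[payout] = (11/34)·5 + (8/34)·11 + (4/34)·7 + (7/34)·156 + (3/34)·10 + (1/34)·6 = 1299/34
Expected profit = 1299/34 − 13 = 857/34 ≈ $25.21

$25.21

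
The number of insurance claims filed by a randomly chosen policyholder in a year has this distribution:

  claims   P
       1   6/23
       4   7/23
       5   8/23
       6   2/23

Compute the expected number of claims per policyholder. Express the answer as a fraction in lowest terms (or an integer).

86/23

E[X] = (6/23)·1 + (7/23)·4 + (8/23)·5 + (2/23)·6
     = 86/23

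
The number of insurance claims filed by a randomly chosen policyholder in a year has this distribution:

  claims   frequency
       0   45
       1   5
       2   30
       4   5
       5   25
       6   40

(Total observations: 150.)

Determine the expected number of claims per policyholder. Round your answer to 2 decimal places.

3.00

Total = 150, so P(claims=0) = 45/150, etc.
E[X] = (3/10)·0 + (1/30)·1 + (1/5)·2 + (1/30)·4 + (1/6)·5 + (4/15)·6
     = 3 ≈ 3.00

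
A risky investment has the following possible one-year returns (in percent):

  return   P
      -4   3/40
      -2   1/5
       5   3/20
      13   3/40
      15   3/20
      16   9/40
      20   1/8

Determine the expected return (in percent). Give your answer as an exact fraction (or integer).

75/8

E[X] = (3/40)·(-4) + (1/5)·(-2) + (3/20)·5 + (3/40)·13 + (3/20)·15 + (9/40)·16 + (1/8)·20
     = 75/8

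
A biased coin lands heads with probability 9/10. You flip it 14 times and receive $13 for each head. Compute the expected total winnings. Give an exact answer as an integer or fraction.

819/5 dollars

E[#heads] = 14·9/10 = 63/5 (linearity over flips).
E[winnings] = 13·63/5 = 819/5.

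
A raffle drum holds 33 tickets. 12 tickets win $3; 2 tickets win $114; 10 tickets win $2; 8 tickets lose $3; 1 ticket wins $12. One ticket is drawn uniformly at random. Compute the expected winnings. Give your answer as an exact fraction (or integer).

E[payout] = (12/33)·3 + (2/33)·114 + (10/33)·2 + (8/33)·(-3) + (1/33)·12 = 272/33

272/33 dollars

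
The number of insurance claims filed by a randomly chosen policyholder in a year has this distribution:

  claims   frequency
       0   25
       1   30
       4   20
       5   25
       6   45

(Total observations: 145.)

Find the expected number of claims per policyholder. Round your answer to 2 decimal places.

Total = 145, so P(claims=0) = 25/145, etc.
E[X] = (5/29)·0 + (6/29)·1 + (4/29)·4 + (5/29)·5 + (9/29)·6
     = 101/29 ≈ 3.48

3.48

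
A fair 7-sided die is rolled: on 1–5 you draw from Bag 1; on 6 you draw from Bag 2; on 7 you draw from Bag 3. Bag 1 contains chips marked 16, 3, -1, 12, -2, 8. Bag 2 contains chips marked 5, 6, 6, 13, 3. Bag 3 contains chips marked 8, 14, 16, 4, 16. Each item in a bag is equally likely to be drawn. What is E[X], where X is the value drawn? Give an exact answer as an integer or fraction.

241/35

E[X | Bag 1] = (16 + 3 − 1 + 12 − 2 + 8)/6 = 6
E[X | Bag 2] = (5 + 6 + 6 + 13 + 3)/5 = 33/5
E[X | Bag 3] = (8 + 14 + 16 + 4 + 16)/5 = 58/5
E[X] = (5/7)·6 + (1/7)·33/5 + (1/7)·58/5 = 241/35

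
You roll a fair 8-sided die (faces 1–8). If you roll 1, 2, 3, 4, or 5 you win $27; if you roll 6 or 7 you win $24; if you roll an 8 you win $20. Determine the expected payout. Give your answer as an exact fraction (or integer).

E[payout] = (1/8)·20 + (1/4)·24 + (5/8)·27 = 203/8

203/8 dollars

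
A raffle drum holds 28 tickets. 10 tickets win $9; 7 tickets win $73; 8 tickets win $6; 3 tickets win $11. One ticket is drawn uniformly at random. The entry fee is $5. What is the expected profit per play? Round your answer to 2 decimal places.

E[payout] = (10/28)·9 + (7/28)·73 + (8/28)·6 + (3/28)·11 = 341/14
Expected profit = 341/14 − 5 = 271/14 ≈ $19.36

$19.36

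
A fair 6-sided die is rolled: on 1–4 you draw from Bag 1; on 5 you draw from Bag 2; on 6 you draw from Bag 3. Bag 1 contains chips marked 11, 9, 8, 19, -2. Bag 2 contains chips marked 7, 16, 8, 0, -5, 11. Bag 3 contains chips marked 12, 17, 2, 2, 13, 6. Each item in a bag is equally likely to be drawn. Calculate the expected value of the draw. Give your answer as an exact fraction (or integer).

E[X | Bag 1] = (11 + 9 + 8 + 19 − 2)/5 = 9
E[X | Bag 2] = (7 + 16 + 8 + 0 − 5 + 11)/6 = 37/6
E[X | Bag 3] = (12 + 17 + 2 + 2 + 13 + 6)/6 = 26/3
E[X] = (2/3)·9 + (1/6)·37/6 + (1/6)·26/3 = 305/36

305/36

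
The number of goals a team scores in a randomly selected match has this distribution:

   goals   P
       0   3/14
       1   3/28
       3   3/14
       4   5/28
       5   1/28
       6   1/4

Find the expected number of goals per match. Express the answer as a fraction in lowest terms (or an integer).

E[X] = (3/14)·0 + (3/28)·1 + (3/14)·3 + (5/28)·4 + (1/28)·5 + (1/4)·6
     = 22/7

22/7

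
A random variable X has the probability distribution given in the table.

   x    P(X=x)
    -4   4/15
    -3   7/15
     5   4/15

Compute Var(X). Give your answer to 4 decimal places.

13.8489

E[X] = (4/15)·(-4) + (7/15)·(-3) + (4/15)·5 = -17/15
E[X²] = (4/15)·16 + (7/15)·9 + (4/15)·25 = 227/15
Var(X) = 227/15 − (-17/15)² = 3116/225 ≈ 13.8489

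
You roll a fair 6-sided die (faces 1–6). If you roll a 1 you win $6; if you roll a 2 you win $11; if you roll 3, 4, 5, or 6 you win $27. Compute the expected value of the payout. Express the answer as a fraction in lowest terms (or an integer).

E[payout] = (1/6)·6 + (1/6)·11 + (2/3)·27 = 125/6

125/6 dollars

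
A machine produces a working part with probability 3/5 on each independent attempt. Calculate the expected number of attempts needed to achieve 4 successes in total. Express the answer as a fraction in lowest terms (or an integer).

By linearity (sum of 4 independent geometric waits), E[trials] = 4/p = 4/(3/5) = 20/3.

20/3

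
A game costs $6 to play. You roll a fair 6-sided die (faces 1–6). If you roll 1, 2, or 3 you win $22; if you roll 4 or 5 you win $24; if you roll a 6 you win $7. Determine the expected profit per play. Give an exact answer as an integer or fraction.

85/6 dollars

E[payout] = (1/6)·7 + (1/2)·22 + (1/3)·24 = 121/6
Expected profit = 121/6 − 6 = 85/6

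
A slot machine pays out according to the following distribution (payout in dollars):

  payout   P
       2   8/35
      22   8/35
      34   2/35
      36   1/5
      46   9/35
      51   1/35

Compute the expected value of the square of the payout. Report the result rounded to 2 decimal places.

1055.23

E[X²] = (8/35)·4 + (8/35)·484 + (2/35)·1156 + (1/5)·1296 + (9/35)·2116 + (1/35)·2601
     = 36933/35 ≈ 1055.23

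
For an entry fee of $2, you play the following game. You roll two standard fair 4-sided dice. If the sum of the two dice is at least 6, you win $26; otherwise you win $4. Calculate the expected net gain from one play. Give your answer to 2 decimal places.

$10.25

E[payout] = (5/8)·4 + (3/8)·26 = 49/4
Expected profit = 49/4 − 2 = 41/4 ≈ $10.25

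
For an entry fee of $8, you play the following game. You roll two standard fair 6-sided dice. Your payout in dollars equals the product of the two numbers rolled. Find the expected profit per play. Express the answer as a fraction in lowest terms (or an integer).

17/4 dollars

Distribution of the product of the two numbers rolled: 1 w.p. 1/36, 2 w.p. 1/18, 3 w.p. 1/18, 4 w.p. 1/12, 5 w.p. 1/18, 6 w.p. 1/9, …
E[payout] = (1/36)·1 + (1/18)·2 + (1/18)·3 + (1/12)·4 + (1/18)·5 + (1/9)·6 + (1/18)·8 + (1/36)·9 + (1/18)·10 + (1/9)·12 + (1/18)·15 + (1/36)·16 + (1/18)·18 + (1/18)·20 + (1/18)·24 + (1/36)·25 + (1/18)·30 + (1/36)·36 = 49/4
Expected profit = 49/4 − 8 = 17/4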